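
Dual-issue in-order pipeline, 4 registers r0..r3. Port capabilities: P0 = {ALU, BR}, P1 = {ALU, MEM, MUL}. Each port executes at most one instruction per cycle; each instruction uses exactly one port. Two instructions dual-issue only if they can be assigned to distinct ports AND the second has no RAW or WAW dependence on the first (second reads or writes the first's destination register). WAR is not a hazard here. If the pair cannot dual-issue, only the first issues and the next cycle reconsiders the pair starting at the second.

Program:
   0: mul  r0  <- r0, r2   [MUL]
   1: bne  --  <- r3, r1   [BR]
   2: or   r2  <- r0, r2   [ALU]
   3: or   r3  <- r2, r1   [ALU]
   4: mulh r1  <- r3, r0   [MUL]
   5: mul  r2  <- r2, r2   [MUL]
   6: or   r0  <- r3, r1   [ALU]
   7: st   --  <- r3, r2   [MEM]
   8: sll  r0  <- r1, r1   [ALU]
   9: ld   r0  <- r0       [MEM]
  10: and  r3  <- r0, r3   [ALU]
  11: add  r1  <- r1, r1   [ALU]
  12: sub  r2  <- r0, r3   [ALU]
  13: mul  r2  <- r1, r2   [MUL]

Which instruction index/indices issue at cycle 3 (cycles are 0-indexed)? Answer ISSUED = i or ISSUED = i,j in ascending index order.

#0 head=0: mul/bne i0+i1 2-wide
#1 head=2: or i2 RAW r2
#2 head=3: or i3 RAW r3
#3 head=4: mulh i4 no-port MUL/MUL
#4 head=5: mul/or i5+i6 2-wide
#5 head=7: st/sll i7+i8 2-wide
#6 head=9: ld i9 RAW r0
#7 head=10: and/add i10+i11 2-wide
#8 head=12: sub i12 RAW+WAW r2
#9 head=13: mul i13 tail

ISSUED = 4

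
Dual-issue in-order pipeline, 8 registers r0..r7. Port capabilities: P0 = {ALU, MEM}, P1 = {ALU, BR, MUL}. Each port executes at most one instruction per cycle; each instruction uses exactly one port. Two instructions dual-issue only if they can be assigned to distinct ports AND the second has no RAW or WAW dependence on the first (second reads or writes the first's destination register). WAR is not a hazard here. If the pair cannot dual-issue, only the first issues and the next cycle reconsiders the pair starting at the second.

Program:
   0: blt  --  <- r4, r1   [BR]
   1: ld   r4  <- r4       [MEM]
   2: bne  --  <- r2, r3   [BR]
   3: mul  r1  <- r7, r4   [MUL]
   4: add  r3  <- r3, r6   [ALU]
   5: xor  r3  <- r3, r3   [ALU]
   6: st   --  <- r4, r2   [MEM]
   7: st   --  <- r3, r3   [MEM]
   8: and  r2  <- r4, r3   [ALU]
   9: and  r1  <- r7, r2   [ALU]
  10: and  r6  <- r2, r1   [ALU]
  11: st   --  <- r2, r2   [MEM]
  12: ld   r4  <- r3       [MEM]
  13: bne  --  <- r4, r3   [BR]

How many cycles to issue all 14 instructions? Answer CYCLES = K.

CYCLES = 9

c0: i0/i1 blt.BR;ld.MEM  dual
c1: i2 bne.BR  no-port BR/MUL
c2: i3/i4 mul.MUL;add.ALU  dual
c3: i5/i6 xor.ALU;st.MEM  dual
c4: i7/i8 st.MEM;and.ALU  dual
c5: i9 and.ALU  RAW r1
c6: i10/i11 and.ALU;st.MEM  dual
c7: i12 ld.MEM  RAW r4
c8: i13 bne.BR  tail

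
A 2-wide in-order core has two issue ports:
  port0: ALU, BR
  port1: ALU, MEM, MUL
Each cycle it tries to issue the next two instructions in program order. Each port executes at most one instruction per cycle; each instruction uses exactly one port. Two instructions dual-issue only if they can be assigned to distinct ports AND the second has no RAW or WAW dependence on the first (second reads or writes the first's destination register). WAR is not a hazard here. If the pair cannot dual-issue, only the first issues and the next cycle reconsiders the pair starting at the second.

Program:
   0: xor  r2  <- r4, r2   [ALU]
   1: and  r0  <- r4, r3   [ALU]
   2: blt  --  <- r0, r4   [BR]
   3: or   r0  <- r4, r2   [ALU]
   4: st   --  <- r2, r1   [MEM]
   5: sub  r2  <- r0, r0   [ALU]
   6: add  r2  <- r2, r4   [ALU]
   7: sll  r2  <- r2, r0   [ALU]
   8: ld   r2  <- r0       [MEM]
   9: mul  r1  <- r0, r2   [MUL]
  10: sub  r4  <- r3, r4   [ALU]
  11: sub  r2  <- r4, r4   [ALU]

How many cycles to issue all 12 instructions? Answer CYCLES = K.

t=0 i0/i1:xor/and ; pair
t=1 i2/i3:blt/or ; pair
t=2 i4/i5:st/sub ; pair
t=3 i6:add ; RAW+WAW r2
t=4 i7:sll ; WAW r2
t=5 i8:ld ; no-port MEM/MUL
t=6 i9/i10:mul/sub ; pair
t=7 i11:sub ; tail

CYCLES = 8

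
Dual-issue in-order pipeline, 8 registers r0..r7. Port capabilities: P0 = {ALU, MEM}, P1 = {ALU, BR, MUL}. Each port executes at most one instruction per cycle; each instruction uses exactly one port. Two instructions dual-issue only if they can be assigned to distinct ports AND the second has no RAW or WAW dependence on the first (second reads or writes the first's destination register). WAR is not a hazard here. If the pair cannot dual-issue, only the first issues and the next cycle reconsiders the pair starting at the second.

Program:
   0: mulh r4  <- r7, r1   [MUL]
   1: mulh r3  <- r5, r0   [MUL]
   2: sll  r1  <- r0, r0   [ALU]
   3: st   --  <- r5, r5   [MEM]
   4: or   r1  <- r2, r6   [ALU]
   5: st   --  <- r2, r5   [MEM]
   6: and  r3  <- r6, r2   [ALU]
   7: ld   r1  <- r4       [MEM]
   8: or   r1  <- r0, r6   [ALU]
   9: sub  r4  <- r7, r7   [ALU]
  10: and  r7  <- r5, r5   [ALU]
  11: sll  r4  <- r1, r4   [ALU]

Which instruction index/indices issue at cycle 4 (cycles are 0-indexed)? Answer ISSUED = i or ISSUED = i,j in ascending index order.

ISSUED = 7

c0: i0 mulh.MUL  no-port MUL/MUL
c1: i1/i2 mulh.MUL+sll.ALU  2-wide
c2: i3/i4 st.MEM+or.ALU  2-wide
c3: i5/i6 st.MEM+and.ALU  2-wide
c4: i7 ld.MEM  WAW r1
c5: i8/i9 or.ALU+sub.ALU  2-wide
c6: i10/i11 and.ALU+sll.ALU  2-wide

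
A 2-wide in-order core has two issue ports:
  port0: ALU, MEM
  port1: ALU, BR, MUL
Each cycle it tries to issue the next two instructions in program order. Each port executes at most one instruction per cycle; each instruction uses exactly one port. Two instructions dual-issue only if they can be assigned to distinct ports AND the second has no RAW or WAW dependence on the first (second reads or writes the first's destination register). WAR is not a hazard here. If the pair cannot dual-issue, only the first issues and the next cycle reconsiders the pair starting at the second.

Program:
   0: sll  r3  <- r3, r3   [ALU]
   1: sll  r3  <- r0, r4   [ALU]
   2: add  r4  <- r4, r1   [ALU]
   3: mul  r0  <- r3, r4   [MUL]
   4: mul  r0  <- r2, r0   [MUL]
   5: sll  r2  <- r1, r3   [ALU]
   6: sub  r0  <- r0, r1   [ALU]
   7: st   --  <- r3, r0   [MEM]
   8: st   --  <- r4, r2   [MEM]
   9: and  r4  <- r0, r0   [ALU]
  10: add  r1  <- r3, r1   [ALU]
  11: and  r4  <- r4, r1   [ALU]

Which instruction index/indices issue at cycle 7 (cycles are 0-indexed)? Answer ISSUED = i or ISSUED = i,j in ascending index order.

ISSUED = 10

  cy0 -> i0 (sll) WAW r3
  cy1 -> i1+i2 (sll;add) 2-wide
  cy2 -> i3 (mul) no-port MUL/MUL
  cy3 -> i4+i5 (mul;sll) 2-wide
  cy4 -> i6 (sub) RAW r0
  cy5 -> i7 (st) no-port MEM/MEM
  cy6 -> i8+i9 (st;and) 2-wide
  cy7 -> i10 (add) RAW r1
  cy8 -> i11 (and) tail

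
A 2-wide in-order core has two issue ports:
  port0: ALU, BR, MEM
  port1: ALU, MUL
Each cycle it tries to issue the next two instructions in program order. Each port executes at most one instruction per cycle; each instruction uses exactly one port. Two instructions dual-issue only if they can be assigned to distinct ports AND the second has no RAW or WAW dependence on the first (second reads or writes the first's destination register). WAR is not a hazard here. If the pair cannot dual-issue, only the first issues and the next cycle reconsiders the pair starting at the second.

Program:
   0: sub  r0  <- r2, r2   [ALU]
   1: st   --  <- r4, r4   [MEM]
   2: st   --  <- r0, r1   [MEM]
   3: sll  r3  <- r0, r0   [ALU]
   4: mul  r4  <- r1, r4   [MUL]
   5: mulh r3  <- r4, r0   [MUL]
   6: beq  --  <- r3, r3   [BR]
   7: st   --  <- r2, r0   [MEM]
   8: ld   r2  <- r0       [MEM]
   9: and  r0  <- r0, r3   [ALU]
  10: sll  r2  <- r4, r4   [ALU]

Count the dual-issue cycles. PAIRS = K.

#0 head=0: sub;st i0/i1 pair
#1 head=2: st;sll i2/i3 pair
#2 head=4: mul i4 no-port MUL/MUL
#3 head=5: mulh i5 RAW r3
#4 head=6: beq i6 no-port BR/MEM
#5 head=7: st i7 no-port MEM/MEM
#6 head=8: ld;and i8/i9 pair
#7 head=10: sll i10 tail

PAIRS = 3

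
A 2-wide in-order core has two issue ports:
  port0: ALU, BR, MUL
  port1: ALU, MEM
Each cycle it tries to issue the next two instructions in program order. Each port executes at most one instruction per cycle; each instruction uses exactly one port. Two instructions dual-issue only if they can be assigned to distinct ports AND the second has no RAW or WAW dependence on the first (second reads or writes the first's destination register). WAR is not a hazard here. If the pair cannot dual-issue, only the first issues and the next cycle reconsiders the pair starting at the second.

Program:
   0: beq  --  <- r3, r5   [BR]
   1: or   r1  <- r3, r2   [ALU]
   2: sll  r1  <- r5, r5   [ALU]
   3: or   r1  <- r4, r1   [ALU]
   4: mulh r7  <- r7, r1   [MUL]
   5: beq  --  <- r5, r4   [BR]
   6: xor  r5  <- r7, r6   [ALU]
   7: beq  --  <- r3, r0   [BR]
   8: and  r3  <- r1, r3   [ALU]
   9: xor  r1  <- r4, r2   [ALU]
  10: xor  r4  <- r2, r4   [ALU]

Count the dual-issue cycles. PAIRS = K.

PAIRS = 4

t=0 i0+i1:beq+or ; dual
t=1 i2:sll ; RAW+WAW r1
t=2 i3:or ; RAW r1
t=3 i4:mulh ; no-port MUL/BR
t=4 i5+i6:beq+xor ; dual
t=5 i7+i8:beq+and ; dual
t=6 i9+i10:xor+xor ; dual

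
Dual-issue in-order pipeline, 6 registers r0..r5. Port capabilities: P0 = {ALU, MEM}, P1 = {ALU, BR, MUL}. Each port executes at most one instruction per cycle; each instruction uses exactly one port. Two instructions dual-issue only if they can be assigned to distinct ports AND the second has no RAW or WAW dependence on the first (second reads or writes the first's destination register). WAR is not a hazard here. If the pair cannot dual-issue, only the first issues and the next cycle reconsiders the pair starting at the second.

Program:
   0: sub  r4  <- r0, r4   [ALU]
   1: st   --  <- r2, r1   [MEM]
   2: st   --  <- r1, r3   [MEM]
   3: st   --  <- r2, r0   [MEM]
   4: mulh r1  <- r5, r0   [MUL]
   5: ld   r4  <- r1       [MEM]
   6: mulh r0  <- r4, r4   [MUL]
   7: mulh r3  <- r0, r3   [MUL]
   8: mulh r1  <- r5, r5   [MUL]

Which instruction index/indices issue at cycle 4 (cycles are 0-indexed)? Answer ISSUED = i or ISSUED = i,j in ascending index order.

t=0 i0+i1:sub+st ; pair
t=1 i2:st ; no-port MEM/MEM
t=2 i3+i4:st+mulh ; pair
t=3 i5:ld ; RAW r4
t=4 i6:mulh ; no-port MUL/MUL
t=5 i7:mulh ; no-port MUL/MUL
t=6 i8:mulh ; tail

ISSUED = 6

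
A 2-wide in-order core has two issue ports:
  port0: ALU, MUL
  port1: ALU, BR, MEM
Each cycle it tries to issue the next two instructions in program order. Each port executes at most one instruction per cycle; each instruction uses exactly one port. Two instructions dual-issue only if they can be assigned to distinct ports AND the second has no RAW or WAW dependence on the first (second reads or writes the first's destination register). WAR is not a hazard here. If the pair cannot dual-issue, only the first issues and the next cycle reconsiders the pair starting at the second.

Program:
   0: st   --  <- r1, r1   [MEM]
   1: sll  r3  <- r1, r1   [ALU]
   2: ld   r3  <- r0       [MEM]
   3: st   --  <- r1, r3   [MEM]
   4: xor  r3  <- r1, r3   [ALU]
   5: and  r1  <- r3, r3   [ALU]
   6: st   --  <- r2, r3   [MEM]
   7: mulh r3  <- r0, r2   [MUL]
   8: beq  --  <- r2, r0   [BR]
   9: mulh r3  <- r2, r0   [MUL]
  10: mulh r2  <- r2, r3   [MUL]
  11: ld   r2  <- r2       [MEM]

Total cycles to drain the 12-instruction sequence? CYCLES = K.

CYCLES = 8

c0: i0+i1 st;sll  2-wide
c1: i2 ld  no-port MEM/MEM
c2: i3+i4 st;xor  2-wide
c3: i5+i6 and;st  2-wide
c4: i7+i8 mulh;beq  2-wide
c5: i9 mulh  no-port MUL/MUL
c6: i10 mulh  RAW+WAW r2
c7: i11 ld  tail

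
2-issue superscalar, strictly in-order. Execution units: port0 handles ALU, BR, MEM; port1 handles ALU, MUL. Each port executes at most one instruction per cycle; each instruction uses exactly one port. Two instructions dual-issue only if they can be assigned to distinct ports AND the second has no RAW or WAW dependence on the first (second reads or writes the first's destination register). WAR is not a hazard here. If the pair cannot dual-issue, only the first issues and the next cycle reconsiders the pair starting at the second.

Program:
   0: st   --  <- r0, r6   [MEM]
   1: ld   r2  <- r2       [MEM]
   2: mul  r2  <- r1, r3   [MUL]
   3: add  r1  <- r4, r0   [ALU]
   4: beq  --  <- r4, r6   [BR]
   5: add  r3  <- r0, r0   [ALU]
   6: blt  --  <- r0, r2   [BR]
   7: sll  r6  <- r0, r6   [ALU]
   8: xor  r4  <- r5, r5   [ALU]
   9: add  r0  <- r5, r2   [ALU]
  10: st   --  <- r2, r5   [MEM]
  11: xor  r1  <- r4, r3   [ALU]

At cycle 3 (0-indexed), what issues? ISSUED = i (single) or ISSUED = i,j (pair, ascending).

ISSUED = 4,5

0. st.MEM @i0  | no-port MEM/MEM
1. ld.MEM @i1  | WAW r2
2. mul.MUL add.ALU @i2/i3  | 2-wide
3. beq.BR add.ALU @i4/i5  | 2-wide
4. blt.BR sll.ALU @i6/i7  | 2-wide
5. xor.ALU add.ALU @i8/i9  | 2-wide
6. st.MEM xor.ALU @i10/i11  | 2-wide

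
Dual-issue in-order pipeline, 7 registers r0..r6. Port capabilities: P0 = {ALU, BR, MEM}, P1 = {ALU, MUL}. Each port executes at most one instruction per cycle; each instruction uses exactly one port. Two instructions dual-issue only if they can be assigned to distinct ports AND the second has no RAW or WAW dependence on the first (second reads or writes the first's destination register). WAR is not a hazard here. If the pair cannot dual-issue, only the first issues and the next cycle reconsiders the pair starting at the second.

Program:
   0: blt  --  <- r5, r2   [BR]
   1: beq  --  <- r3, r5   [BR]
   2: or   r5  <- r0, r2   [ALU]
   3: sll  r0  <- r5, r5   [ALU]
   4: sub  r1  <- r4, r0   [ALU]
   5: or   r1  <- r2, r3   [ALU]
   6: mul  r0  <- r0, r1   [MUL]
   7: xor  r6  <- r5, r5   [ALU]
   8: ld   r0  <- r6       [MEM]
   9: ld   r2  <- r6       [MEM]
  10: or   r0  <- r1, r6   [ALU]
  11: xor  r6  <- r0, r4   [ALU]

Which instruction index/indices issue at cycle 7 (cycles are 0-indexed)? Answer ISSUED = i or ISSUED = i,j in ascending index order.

ISSUED = 9,10

[0] i0  blt  -- no-port BR/BR
[1] i1&i2  beq or  -- pair
[2] i3  sll  -- RAW r0
[3] i4  sub  -- WAW r1
[4] i5  or  -- RAW r1
[5] i6&i7  mul xor  -- pair
[6] i8  ld  -- no-port MEM/MEM
[7] i9&i10  ld or  -- pair
[8] i11  xor  -- tail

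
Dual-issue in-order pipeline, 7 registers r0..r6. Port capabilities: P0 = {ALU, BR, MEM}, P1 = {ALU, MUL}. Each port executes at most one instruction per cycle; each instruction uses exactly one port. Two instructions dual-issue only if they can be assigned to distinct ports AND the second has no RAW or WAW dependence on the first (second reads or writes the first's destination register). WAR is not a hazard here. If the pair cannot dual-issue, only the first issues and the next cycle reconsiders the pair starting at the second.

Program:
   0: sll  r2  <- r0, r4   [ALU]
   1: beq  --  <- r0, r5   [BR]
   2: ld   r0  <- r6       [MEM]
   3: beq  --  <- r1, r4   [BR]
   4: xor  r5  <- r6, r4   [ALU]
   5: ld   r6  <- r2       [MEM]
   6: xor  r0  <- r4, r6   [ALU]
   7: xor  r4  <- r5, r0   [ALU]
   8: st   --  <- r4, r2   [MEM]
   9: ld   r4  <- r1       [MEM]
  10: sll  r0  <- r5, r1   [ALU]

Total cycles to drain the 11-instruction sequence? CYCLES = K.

  cy0 -> i0+i1 (sll beq) 2-wide
  cy1 -> i2 (ld) no-port MEM/BR
  cy2 -> i3+i4 (beq xor) 2-wide
  cy3 -> i5 (ld) RAW r6
  cy4 -> i6 (xor) RAW r0
  cy5 -> i7 (xor) RAW r4
  cy6 -> i8 (st) no-port MEM/MEM
  cy7 -> i9+i10 (ld sll) 2-wide

CYCLES = 8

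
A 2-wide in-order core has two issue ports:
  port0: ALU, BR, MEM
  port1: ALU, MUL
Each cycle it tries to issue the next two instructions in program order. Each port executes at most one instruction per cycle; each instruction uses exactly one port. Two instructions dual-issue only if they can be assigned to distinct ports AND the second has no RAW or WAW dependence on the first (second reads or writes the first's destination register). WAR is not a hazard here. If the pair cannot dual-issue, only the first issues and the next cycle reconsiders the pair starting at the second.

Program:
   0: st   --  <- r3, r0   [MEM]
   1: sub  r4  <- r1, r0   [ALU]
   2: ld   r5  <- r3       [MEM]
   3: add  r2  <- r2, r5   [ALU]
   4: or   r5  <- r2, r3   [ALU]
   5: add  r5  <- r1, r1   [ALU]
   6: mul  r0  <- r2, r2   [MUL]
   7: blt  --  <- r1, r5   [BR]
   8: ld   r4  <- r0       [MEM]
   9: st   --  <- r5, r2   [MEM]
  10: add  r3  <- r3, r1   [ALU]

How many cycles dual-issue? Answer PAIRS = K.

c0: i0/i1 st.MEM;sub.ALU  2-wide
c1: i2 ld.MEM  RAW r5
c2: i3 add.ALU  RAW r2
c3: i4 or.ALU  WAW r5
c4: i5/i6 add.ALU;mul.MUL  2-wide
c5: i7 blt.BR  no-port BR/MEM
c6: i8 ld.MEM  no-port MEM/MEM
c7: i9/i10 st.MEM;add.ALU  2-wide

PAIRS = 3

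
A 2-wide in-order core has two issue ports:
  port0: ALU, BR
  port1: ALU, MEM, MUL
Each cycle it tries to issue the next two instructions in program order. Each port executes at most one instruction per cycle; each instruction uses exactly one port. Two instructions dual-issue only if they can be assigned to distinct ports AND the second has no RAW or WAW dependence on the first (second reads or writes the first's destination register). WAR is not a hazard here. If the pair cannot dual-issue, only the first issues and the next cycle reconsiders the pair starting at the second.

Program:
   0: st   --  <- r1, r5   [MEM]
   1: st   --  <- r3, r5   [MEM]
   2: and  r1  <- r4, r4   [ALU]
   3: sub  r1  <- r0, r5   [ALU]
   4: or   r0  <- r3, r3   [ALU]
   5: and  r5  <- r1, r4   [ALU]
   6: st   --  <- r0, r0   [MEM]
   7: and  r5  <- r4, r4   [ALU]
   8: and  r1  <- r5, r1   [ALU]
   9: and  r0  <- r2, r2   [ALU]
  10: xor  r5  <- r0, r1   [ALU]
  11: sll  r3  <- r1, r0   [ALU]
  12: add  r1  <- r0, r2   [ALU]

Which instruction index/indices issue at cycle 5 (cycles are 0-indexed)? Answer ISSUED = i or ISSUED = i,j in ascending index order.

ISSUED = 8,9

[0] i0  st.MEM  -- no-port MEM/MEM
[1] i1&i2  st.MEM+and.ALU  -- 2-wide
[2] i3&i4  sub.ALU+or.ALU  -- 2-wide
[3] i5&i6  and.ALU+st.MEM  -- 2-wide
[4] i7  and.ALU  -- RAW r5
[5] i8&i9  and.ALU+and.ALU  -- 2-wide
[6] i10&i11  xor.ALU+sll.ALU  -- 2-wide
[7] i12  add.ALU  -- tail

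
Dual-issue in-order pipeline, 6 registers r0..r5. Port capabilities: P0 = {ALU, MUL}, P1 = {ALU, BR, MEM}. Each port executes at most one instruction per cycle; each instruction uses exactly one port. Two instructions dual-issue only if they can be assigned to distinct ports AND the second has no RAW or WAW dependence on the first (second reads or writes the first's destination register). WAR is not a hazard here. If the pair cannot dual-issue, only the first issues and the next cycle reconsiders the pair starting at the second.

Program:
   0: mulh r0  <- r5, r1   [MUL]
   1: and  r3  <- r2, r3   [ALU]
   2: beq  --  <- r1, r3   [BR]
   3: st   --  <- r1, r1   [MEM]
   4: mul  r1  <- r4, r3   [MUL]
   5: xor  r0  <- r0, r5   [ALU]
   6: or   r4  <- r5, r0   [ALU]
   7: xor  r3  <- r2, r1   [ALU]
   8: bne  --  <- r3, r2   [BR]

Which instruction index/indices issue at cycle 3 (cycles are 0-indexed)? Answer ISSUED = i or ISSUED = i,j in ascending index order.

ISSUED = 5

[0] i0/i1  mulh+and  -- 2-wide
[1] i2  beq  -- no-port BR/MEM
[2] i3/i4  st+mul  -- 2-wide
[3] i5  xor  -- RAW r0
[4] i6/i7  or+xor  -- 2-wide
[5] i8  bne  -- tail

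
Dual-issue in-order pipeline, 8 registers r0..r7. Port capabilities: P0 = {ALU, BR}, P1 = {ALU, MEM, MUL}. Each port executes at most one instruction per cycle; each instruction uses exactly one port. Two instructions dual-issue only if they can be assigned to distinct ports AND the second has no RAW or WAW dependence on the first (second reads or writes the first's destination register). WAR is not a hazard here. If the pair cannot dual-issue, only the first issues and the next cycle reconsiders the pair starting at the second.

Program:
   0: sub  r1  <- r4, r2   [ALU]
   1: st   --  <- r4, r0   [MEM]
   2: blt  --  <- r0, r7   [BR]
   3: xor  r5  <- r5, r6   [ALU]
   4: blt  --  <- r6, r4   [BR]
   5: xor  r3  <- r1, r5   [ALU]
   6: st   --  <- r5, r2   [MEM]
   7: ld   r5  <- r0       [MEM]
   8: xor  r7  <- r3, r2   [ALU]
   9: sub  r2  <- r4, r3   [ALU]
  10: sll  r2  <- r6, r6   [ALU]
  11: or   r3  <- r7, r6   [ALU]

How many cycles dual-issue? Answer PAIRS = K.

c0: i0/i1 sub.ALU st.MEM  2-wide
c1: i2/i3 blt.BR xor.ALU  2-wide
c2: i4/i5 blt.BR xor.ALU  2-wide
c3: i6 st.MEM  no-port MEM/MEM
c4: i7/i8 ld.MEM xor.ALU  2-wide
c5: i9 sub.ALU  WAW r2
c6: i10/i11 sll.ALU or.ALU  2-wide

PAIRS = 5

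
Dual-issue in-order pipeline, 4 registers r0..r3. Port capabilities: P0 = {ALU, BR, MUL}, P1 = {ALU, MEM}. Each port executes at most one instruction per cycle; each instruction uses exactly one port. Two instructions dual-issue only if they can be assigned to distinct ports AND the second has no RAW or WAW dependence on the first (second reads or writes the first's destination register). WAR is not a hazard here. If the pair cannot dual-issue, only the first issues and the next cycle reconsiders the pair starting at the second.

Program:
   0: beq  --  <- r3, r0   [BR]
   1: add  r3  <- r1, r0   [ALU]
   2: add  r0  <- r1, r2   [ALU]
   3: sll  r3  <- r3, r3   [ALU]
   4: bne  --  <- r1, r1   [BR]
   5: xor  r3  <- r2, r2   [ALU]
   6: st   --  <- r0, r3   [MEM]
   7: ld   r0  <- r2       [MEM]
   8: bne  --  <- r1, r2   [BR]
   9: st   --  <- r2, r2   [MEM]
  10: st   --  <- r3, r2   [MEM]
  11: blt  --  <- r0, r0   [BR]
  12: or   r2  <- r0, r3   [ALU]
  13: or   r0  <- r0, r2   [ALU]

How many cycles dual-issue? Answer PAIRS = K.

#0 head=0: beq.BR;add.ALU i0,i1 2-wide
#1 head=2: add.ALU;sll.ALU i2,i3 2-wide
#2 head=4: bne.BR;xor.ALU i4,i5 2-wide
#3 head=6: st.MEM i6 no-port MEM/MEM
#4 head=7: ld.MEM;bne.BR i7,i8 2-wide
#5 head=9: st.MEM i9 no-port MEM/MEM
#6 head=10: st.MEM;blt.BR i10,i11 2-wide
#7 head=12: or.ALU i12 RAW r2
#8 head=13: or.ALU i13 tail

PAIRS = 5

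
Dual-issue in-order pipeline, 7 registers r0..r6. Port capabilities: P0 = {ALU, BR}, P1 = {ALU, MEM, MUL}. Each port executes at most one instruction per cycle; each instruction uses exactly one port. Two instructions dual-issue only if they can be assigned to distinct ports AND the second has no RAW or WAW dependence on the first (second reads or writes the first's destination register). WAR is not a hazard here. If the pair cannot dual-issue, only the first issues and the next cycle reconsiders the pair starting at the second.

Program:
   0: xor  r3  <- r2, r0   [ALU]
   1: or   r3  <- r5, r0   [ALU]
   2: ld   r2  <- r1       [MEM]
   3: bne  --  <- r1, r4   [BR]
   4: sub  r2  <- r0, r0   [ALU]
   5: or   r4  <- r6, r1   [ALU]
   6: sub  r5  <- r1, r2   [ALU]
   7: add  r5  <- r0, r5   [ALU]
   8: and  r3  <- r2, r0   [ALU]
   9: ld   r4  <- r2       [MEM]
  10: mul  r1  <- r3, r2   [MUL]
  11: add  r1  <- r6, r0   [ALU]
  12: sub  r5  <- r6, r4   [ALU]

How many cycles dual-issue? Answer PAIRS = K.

0. xor.ALU @i0  | WAW r3
1. or.ALU/ld.MEM @i1/i2  | dual
2. bne.BR/sub.ALU @i3/i4  | dual
3. or.ALU/sub.ALU @i5/i6  | dual
4. add.ALU/and.ALU @i7/i8  | dual
5. ld.MEM @i9  | no-port MEM/MUL
6. mul.MUL @i10  | WAW r1
7. add.ALU/sub.ALU @i11/i12  | dual

PAIRS = 5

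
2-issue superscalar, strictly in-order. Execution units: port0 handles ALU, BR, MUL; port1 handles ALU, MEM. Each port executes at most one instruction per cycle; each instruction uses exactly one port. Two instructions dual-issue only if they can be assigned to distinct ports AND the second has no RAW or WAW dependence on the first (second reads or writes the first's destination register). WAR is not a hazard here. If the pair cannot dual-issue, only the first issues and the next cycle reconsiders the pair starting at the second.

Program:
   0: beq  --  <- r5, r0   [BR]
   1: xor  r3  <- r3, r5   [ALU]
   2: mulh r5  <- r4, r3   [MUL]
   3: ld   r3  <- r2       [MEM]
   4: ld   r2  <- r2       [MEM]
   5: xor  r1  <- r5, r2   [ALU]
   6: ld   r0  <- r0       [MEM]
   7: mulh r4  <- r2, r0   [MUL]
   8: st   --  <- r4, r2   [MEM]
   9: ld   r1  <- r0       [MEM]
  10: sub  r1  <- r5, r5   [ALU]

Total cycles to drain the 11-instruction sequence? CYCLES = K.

CYCLES = 8

#0 head=0: beq.BR;xor.ALU i0+i1 pair
#1 head=2: mulh.MUL;ld.MEM i2+i3 pair
#2 head=4: ld.MEM i4 RAW r2
#3 head=5: xor.ALU;ld.MEM i5+i6 pair
#4 head=7: mulh.MUL i7 RAW r4
#5 head=8: st.MEM i8 no-port MEM/MEM
#6 head=9: ld.MEM i9 WAW r1
#7 head=10: sub.ALU i10 tail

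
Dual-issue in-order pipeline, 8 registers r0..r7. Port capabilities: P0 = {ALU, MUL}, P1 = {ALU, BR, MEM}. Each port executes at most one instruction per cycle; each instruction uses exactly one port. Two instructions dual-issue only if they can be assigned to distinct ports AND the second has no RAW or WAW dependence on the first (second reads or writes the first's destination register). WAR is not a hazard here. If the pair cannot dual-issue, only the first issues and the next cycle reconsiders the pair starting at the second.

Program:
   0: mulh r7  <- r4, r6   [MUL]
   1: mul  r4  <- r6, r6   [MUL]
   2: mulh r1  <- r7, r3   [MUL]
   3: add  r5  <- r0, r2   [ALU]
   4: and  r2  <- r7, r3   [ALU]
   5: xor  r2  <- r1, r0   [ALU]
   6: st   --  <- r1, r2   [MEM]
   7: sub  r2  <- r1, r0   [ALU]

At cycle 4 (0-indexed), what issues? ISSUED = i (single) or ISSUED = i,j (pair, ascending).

0. mulh.MUL @i0  | no-port MUL/MUL
1. mul.MUL @i1  | no-port MUL/MUL
2. mulh.MUL/add.ALU @i2/i3  | pair
3. and.ALU @i4  | WAW r2
4. xor.ALU @i5  | RAW r2
5. st.MEM/sub.ALU @i6/i7  | pair

ISSUED = 5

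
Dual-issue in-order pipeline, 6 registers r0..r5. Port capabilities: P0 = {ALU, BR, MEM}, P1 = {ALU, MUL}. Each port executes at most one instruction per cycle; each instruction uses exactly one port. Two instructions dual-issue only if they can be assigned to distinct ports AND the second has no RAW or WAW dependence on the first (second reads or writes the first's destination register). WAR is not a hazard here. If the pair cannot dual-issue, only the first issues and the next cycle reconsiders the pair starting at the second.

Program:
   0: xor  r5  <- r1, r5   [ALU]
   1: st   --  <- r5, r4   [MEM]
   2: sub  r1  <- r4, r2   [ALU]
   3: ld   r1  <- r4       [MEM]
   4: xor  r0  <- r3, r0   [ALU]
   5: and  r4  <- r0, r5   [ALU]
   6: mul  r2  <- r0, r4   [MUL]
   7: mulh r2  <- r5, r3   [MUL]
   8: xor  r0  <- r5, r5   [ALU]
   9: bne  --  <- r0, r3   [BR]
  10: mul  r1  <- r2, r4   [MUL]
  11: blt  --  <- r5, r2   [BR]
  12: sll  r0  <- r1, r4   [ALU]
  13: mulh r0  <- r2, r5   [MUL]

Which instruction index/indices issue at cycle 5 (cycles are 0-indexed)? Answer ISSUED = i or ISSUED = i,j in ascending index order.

ISSUED = 7,8

t=0 i0:xor ; RAW r5
t=1 i1+i2:st+sub ; 2-wide
t=2 i3+i4:ld+xor ; 2-wide
t=3 i5:and ; RAW r4
t=4 i6:mul ; no-port MUL/MUL
t=5 i7+i8:mulh+xor ; 2-wide
t=6 i9+i10:bne+mul ; 2-wide
t=7 i11+i12:blt+sll ; 2-wide
t=8 i13:mulh ; tail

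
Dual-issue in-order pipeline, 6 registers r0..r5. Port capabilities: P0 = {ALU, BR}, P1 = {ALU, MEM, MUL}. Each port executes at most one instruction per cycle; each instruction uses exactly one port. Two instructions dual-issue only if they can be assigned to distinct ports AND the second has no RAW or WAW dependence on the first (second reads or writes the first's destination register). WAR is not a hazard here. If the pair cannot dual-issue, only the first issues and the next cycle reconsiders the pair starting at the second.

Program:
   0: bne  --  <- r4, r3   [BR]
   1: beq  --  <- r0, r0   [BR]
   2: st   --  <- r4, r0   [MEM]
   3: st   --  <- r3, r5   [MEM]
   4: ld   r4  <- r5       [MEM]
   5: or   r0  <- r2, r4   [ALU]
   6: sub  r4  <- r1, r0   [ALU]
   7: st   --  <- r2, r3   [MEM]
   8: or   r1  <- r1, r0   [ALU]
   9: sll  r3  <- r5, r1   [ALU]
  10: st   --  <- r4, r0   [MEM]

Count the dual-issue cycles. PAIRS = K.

[0] i0  bne  -- no-port BR/BR
[1] i1&i2  beq st  -- dual
[2] i3  st  -- no-port MEM/MEM
[3] i4  ld  -- RAW r4
[4] i5  or  -- RAW r0
[5] i6&i7  sub st  -- dual
[6] i8  or  -- RAW r1
[7] i9&i10  sll st  -- dual

PAIRS = 3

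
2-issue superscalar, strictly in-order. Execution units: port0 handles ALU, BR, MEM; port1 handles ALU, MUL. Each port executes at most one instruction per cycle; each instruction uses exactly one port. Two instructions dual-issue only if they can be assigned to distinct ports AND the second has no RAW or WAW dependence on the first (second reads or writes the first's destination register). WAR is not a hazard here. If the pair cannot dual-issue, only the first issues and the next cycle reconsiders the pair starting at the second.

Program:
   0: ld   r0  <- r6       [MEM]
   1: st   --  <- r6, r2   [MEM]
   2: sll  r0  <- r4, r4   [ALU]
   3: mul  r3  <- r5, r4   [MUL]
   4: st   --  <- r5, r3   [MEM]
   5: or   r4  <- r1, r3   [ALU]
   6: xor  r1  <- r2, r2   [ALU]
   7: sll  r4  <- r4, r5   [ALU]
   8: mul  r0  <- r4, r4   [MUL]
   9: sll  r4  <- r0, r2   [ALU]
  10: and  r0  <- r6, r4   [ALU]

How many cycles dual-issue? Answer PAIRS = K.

[0] i0  ld.MEM  -- no-port MEM/MEM
[1] i1,i2  st.MEM/sll.ALU  -- pair
[2] i3  mul.MUL  -- RAW r3
[3] i4,i5  st.MEM/or.ALU  -- pair
[4] i6,i7  xor.ALU/sll.ALU  -- pair
[5] i8  mul.MUL  -- RAW r0
[6] i9  sll.ALU  -- RAW r4
[7] i10  and.ALU  -- tail

PAIRS = 3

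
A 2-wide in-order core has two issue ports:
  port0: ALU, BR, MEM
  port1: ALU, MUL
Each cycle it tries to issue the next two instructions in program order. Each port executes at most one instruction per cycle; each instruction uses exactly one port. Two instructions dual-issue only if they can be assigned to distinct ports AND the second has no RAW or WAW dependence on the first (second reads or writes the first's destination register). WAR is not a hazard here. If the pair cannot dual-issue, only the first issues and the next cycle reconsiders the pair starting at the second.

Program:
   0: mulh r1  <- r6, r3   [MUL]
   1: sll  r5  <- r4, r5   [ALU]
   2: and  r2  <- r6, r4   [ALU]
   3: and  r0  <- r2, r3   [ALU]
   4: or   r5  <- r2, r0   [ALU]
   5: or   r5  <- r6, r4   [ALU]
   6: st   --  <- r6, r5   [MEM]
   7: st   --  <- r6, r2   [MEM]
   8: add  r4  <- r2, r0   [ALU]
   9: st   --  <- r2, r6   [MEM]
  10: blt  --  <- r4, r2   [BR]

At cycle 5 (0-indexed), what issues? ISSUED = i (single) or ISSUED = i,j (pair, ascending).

#0 head=0: mulh sll i0+i1 dual
#1 head=2: and i2 RAW r2
#2 head=3: and i3 RAW r0
#3 head=4: or i4 WAW r5
#4 head=5: or i5 RAW r5
#5 head=6: st i6 no-port MEM/MEM
#6 head=7: st add i7+i8 dual
#7 head=9: st i9 no-port MEM/BR
#8 head=10: blt i10 tail

ISSUED = 6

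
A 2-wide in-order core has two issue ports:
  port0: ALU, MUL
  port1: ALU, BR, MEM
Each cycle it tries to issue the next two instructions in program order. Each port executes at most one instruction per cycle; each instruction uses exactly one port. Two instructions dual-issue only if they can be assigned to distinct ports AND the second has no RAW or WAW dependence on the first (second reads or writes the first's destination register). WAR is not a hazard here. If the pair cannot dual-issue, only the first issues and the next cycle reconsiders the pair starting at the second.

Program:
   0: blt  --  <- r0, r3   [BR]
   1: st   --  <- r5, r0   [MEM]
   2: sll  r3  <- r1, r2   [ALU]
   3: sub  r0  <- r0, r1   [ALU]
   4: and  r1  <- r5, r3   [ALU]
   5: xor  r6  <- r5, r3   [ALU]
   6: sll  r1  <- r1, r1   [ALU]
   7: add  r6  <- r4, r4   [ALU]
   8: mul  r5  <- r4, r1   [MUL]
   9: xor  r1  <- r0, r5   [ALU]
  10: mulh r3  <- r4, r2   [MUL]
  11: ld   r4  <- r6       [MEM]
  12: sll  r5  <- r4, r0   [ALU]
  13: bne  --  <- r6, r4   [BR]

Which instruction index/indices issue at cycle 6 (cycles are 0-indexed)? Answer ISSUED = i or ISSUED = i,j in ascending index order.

[0] i0  blt  -- no-port BR/MEM
[1] i1,i2  st sll  -- dual
[2] i3,i4  sub and  -- dual
[3] i5,i6  xor sll  -- dual
[4] i7,i8  add mul  -- dual
[5] i9,i10  xor mulh  -- dual
[6] i11  ld  -- RAW r4
[7] i12,i13  sll bne  -- dual

ISSUED = 11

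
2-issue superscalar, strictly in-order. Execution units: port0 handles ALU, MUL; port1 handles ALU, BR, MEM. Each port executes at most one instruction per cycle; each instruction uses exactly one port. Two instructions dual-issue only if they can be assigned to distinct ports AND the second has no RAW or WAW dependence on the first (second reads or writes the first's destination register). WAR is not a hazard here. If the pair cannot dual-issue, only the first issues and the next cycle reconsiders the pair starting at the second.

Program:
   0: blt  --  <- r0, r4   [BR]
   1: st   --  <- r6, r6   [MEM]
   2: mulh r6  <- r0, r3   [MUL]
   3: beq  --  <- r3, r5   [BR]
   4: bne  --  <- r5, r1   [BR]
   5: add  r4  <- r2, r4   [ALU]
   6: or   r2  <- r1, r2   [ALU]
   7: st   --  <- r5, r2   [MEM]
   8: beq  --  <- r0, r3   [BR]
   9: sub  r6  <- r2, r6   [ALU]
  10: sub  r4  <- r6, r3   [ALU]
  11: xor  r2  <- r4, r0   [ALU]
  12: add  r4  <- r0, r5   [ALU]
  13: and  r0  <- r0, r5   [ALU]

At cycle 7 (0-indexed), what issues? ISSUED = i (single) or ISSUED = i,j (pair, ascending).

  cy0 -> i0 (blt.BR) no-port BR/MEM
  cy1 -> i1+i2 (st.MEM+mulh.MUL) 2-wide
  cy2 -> i3 (beq.BR) no-port BR/BR
  cy3 -> i4+i5 (bne.BR+add.ALU) 2-wide
  cy4 -> i6 (or.ALU) RAW r2
  cy5 -> i7 (st.MEM) no-port MEM/BR
  cy6 -> i8+i9 (beq.BR+sub.ALU) 2-wide
  cy7 -> i10 (sub.ALU) RAW r4
  cy8 -> i11+i12 (xor.ALU+add.ALU) 2-wide
  cy9 -> i13 (and.ALU) tail

ISSUED = 10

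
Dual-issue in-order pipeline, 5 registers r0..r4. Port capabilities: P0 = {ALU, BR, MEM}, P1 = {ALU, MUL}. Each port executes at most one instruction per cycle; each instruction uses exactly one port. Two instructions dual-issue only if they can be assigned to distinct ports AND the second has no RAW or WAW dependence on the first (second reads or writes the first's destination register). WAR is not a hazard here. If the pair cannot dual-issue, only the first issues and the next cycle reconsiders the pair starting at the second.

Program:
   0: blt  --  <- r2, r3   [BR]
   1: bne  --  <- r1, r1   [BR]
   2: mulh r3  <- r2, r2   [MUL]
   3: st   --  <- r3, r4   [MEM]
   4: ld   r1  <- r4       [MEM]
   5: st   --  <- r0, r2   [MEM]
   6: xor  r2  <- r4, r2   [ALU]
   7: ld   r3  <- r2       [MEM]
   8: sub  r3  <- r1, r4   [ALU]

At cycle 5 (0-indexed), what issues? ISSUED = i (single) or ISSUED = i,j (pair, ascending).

[0] i0  blt  -- no-port BR/BR
[1] i1/i2  bne mulh  -- dual
[2] i3  st  -- no-port MEM/MEM
[3] i4  ld  -- no-port MEM/MEM
[4] i5/i6  st xor  -- dual
[5] i7  ld  -- WAW r3
[6] i8  sub  -- tail

ISSUED = 7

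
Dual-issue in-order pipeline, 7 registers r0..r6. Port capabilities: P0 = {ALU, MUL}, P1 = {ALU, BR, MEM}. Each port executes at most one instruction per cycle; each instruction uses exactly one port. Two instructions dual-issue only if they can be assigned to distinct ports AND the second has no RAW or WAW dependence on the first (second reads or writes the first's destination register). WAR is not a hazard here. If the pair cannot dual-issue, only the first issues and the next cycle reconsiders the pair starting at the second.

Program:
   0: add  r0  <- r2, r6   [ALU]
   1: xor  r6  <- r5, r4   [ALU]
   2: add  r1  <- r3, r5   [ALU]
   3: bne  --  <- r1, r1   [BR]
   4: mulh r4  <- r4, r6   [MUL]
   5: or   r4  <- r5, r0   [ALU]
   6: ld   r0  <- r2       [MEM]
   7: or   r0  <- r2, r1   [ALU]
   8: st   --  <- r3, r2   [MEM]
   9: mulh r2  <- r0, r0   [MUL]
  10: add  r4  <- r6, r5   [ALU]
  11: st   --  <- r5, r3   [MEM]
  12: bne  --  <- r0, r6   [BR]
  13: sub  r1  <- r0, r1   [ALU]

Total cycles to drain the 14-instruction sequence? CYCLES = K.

t=0 i0,i1:add/xor ; 2-wide
t=1 i2:add ; RAW r1
t=2 i3,i4:bne/mulh ; 2-wide
t=3 i5,i6:or/ld ; 2-wide
t=4 i7,i8:or/st ; 2-wide
t=5 i9,i10:mulh/add ; 2-wide
t=6 i11:st ; no-port MEM/BR
t=7 i12,i13:bne/sub ; 2-wide

CYCLES = 8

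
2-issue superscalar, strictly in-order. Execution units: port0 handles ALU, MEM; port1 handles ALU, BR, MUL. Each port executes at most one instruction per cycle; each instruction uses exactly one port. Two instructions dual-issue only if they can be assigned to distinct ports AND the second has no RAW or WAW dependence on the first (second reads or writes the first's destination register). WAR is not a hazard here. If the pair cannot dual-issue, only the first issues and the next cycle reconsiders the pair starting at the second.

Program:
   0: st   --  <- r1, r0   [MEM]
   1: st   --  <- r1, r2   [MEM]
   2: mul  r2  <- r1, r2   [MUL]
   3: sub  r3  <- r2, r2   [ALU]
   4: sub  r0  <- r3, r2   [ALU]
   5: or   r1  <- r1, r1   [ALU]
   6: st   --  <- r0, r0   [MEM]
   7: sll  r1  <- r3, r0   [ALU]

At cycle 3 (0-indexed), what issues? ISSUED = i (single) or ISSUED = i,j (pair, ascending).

0. st.MEM @i0  | no-port MEM/MEM
1. st.MEM+mul.MUL @i1,i2  | dual
2. sub.ALU @i3  | RAW r3
3. sub.ALU+or.ALU @i4,i5  | dual
4. st.MEM+sll.ALU @i6,i7  | dual

ISSUED = 4,5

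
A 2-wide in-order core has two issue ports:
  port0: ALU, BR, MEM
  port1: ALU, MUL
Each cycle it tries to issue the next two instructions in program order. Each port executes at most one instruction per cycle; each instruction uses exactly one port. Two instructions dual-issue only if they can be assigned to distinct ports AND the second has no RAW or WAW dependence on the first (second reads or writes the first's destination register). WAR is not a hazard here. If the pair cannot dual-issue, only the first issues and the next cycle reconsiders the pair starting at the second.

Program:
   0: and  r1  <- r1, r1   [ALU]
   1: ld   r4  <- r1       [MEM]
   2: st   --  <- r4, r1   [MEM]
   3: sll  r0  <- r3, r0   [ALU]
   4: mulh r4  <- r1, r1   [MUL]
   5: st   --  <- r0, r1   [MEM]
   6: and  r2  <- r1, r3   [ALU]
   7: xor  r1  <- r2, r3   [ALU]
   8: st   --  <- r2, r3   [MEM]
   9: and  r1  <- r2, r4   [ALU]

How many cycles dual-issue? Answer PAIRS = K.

PAIRS = 3

c0: i0 and  RAW r1
c1: i1 ld  no-port MEM/MEM
c2: i2&i3 st/sll  pair
c3: i4&i5 mulh/st  pair
c4: i6 and  RAW r2
c5: i7&i8 xor/st  pair
c6: i9 and  tail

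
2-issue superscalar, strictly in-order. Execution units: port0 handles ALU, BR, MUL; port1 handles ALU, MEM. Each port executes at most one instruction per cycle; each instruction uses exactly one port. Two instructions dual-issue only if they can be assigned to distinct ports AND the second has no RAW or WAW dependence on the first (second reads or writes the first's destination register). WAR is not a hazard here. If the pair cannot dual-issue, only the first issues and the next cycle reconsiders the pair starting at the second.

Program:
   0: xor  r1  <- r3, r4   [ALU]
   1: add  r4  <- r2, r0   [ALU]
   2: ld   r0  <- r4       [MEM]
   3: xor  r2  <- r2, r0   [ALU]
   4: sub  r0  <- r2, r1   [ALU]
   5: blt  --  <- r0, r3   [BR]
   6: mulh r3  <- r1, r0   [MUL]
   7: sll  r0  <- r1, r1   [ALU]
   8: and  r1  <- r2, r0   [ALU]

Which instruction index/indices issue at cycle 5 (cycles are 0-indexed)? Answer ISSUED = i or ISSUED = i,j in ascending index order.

ISSUED = 6,7

0. xor+add @i0&i1  | dual
1. ld @i2  | RAW r0
2. xor @i3  | RAW r2
3. sub @i4  | RAW r0
4. blt @i5  | no-port BR/MUL
5. mulh+sll @i6&i7  | dual
6. and @i8  | tail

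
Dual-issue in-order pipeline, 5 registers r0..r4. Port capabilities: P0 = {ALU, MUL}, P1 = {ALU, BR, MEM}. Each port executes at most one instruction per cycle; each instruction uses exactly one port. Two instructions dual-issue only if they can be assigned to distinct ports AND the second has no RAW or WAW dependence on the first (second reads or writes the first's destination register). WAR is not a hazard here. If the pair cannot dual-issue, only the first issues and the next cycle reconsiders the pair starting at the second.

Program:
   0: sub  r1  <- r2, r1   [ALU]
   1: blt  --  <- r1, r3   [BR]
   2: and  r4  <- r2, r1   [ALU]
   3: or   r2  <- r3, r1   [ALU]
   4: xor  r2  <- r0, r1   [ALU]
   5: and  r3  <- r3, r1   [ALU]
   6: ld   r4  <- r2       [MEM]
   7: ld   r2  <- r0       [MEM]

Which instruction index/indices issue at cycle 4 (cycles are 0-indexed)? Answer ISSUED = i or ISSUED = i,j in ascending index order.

c0: i0 sub.ALU  RAW r1
c1: i1+i2 blt.BR+and.ALU  2-wide
c2: i3 or.ALU  WAW r2
c3: i4+i5 xor.ALU+and.ALU  2-wide
c4: i6 ld.MEM  no-port MEM/MEM
c5: i7 ld.MEM  tail

ISSUED = 6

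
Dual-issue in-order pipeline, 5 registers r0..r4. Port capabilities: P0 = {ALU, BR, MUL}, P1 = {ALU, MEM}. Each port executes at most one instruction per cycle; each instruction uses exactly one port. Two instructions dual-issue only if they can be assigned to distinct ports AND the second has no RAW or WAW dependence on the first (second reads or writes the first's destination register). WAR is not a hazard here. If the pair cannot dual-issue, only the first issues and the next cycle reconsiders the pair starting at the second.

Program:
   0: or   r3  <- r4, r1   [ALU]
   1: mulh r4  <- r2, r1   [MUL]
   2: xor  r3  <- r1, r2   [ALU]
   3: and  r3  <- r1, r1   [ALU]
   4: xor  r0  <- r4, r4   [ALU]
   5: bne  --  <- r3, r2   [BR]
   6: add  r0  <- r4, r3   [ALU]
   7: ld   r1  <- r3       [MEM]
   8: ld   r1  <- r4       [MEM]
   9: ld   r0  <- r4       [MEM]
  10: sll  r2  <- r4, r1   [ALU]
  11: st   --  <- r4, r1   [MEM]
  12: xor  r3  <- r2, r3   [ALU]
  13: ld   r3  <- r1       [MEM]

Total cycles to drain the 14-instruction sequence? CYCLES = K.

[0] i0+i1  or.ALU mulh.MUL  -- 2-wide
[1] i2  xor.ALU  -- WAW r3
[2] i3+i4  and.ALU xor.ALU  -- 2-wide
[3] i5+i6  bne.BR add.ALU  -- 2-wide
[4] i7  ld.MEM  -- no-port MEM/MEM
[5] i8  ld.MEM  -- no-port MEM/MEM
[6] i9+i10  ld.MEM sll.ALU  -- 2-wide
[7] i11+i12  st.MEM xor.ALU  -- 2-wide
[8] i13  ld.MEM  -- tail

CYCLES = 9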